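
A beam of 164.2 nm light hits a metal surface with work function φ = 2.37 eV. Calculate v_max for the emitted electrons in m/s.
1.3500e+06 m/s

First, find the maximum kinetic energy:
E_photon = hc/λ = 7.5508 eV
KE_max = E_photon - φ = 7.5508 - 2.37 = 5.1808 eV

Convert to Joules: KE_max = 5.1808 × 1.602×10⁻¹⁹ J = 8.3006e-19 J

Then use KE = ½mv² to find velocity:
v = √(2·KE/m) = √(2 × 8.3006e-19 J / 9.109e-31 kg)
v = 1.3500e+06 m/s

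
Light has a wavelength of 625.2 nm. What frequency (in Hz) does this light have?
4.7951e+14 Hz

Using the wave equation: c = fλ

Solving for frequency:
f = c/λ = (3×10⁸ m/s) / (625.2×10⁻⁹ m)
f = 4.7951e+14 Hz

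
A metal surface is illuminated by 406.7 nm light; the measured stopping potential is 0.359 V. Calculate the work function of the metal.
2.69 eV

The stopping potential gives the maximum kinetic energy: KE_max = eV_s = 0.359 eV

From Einstein's photoelectric equation: KE_max = hc/λ - φ
Rearranging: φ = hc/λ - KE_max

Calculate photon energy:
E_photon = hc/λ = (6.626×10⁻³⁴ J·s)(3×10⁸ m/s) / (406.7×10⁻⁹ m) = 3.0485 eV

Therefore:
φ = 3.0485 - 0.359 = 2.69 eV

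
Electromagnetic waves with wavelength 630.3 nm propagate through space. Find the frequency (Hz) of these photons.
4.7563e+14 Hz

Using the wave equation: c = fλ

Solving for frequency:
f = c/λ = (3×10⁸ m/s) / (630.3×10⁻⁹ m)
f = 4.7563e+14 Hz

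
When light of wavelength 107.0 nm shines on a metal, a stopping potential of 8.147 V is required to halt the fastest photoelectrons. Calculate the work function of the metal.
3.44 eV

The stopping potential gives the maximum kinetic energy: KE_max = eV_s = 8.147 eV

From Einstein's photoelectric equation: KE_max = hc/λ - φ
Rearranging: φ = hc/λ - KE_max

Calculate photon energy:
E_photon = hc/λ = (6.626×10⁻³⁴ J·s)(3×10⁸ m/s) / (107.0×10⁻⁹ m) = 11.5873 eV

Therefore:
φ = 11.5873 - 8.147 = 3.44 eV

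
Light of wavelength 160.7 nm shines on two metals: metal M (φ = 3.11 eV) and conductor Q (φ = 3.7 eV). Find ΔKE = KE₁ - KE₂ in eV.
0.5900 eV

Using KE_max = hc/λ - φ for each metal:

Photon energy: E = hc/λ = 7.7153 eV

For metal M (φ₁ = 3.11 eV):
KE₁ = E - φ₁ = 7.7153 - 3.11 = 4.6053 eV

For conductor Q (φ₂ = 3.7 eV):
KE₂ = E - φ₂ = 7.7153 - 3.7 = 4.0153 eV

Difference:
ΔKE = KE₁ - KE₂ = 4.6053 - 4.0153 = 0.5900 eV

Note: The difference equals the difference in work functions: 3.7 - 3.11 = 0.59 eV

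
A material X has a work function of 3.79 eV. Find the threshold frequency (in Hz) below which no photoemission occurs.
9.1642e+14 Hz

The threshold frequency is when the photon energy equals the work function:
hf₀ = φ

Solving for f₀:
f₀ = φ/h = (3.79 eV × 1.602×10⁻¹⁹ J/eV) / (6.626×10⁻³⁴ J·s)
f₀ = 9.1642e+14 Hz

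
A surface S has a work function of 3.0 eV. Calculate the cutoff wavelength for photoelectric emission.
413.28 nm

The threshold wavelength is when the photon energy equals the work function:
hc/λ₀ = φ

Solving for λ₀:
λ₀ = hc/φ = (6.626×10⁻³⁴ J·s)(3×10⁸ m/s) / (3.0 eV × 1.602×10⁻¹⁹ J/eV)
λ₀ = 413.28 nm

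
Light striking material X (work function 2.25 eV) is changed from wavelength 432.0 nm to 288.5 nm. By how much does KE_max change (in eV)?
1.4275 eV

Using Einstein's equation: KE_max = hc/λ - φ

For λ₁ = 432.0 nm:
KE₁ = hc/λ₁ - φ = 2.8700 - 2.25 = 0.6200 eV

For λ₂ = 288.5 nm:
KE₂ = hc/λ₂ - φ = 4.2975 - 2.25 = 2.0475 eV

Change in KE:
ΔKE = KE₂ - KE₁ = 2.0475 - 0.6200 = 1.4275 eV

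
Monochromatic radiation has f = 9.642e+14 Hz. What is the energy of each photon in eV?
3.9876 eV

Using E = hf:

E = hf = (6.626×10⁻³⁴ J·s)(9.642e+14 Hz)
E = 3.9876 eV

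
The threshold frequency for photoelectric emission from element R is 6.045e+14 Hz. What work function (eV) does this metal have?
2.50 eV

At the threshold frequency, photon energy equals work function:
φ = hf₀

Calculating:
φ = (6.626×10⁻³⁴ J·s)(6.045e+14 Hz)
φ = 2.50 eV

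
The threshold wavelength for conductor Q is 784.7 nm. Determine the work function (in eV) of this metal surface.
1.58 eV

At the threshold wavelength, photon energy equals work function:
φ = hc/λ₀

Calculating:
φ = (6.626×10⁻³⁴ J·s)(3×10⁸ m/s) / (784.7×10⁻⁹ m)
φ = 1.58 eV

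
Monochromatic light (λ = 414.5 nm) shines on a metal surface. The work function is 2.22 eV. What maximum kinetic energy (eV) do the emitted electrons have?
0.7712 eV

Using Einstein's photoelectric equation: KE_max = hf - φ = hc/λ - φ

First, calculate the photon energy:
E_photon = hc/λ = (6.626×10⁻³⁴ J·s)(3×10⁸ m/s) / (414.5×10⁻⁹ m)
E_photon = 2.9912 eV

Then, the maximum kinetic energy:
KE_max = E_photon - φ = 2.9912 eV - 2.22 eV = 0.7712 eV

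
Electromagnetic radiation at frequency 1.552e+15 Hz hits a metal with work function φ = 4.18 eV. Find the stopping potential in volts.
2.2386 V

The stopping potential V_s satisfies: eV_s = KE_max

First, find KE_max using Einstein's equation:
E_photon = hf = (6.626×10⁻³⁴ J·s)(1.552e+15 Hz) = 6.4186 eV
KE_max = E_photon - φ = 6.4186 - 4.18 = 2.2386 eV

Since eV_s = KE_max:
V_s = KE_max/e = 2.2386 V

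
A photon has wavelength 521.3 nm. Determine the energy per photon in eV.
2.3784 eV

Using E = hf = hc/λ:

E = hc/λ = (6.626×10⁻³⁴ J·s)(3×10⁸ m/s) / (521.3×10⁻⁹ m)
E = 2.3784 eV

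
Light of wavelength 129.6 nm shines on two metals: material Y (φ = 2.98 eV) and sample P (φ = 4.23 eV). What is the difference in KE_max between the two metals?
1.2500 eV

Using KE_max = hc/λ - φ for each metal:

Photon energy: E = hc/λ = 9.5667 eV

For material Y (φ₁ = 2.98 eV):
KE₁ = E - φ₁ = 9.5667 - 2.98 = 6.5867 eV

For sample P (φ₂ = 4.23 eV):
KE₂ = E - φ₂ = 9.5667 - 4.23 = 5.3367 eV

Difference:
ΔKE = KE₁ - KE₂ = 6.5867 - 5.3367 = 1.2500 eV

Note: The difference equals the difference in work functions: 4.23 - 2.98 = 1.25 eV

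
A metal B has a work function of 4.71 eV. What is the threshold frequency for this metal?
1.1389e+15 Hz

The threshold frequency is when the photon energy equals the work function:
hf₀ = φ

Solving for f₀:
f₀ = φ/h = (4.71 eV × 1.602×10⁻¹⁹ J/eV) / (6.626×10⁻³⁴ J·s)
f₀ = 1.1389e+15 Hz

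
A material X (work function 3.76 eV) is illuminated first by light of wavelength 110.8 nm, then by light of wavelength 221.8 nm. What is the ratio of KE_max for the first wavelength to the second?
4.0603

Using Einstein's equation: KE_max = hc/λ - φ

For λ₁ = 110.8 nm:
E₁ = hc/λ₁ = 11.1899 eV
KE₁ = E₁ - φ = 11.1899 - 3.76 = 7.4299 eV

For λ₂ = 221.8 nm:
E₂ = hc/λ₂ = 5.5899 eV
KE₂ = E₂ - φ = 5.5899 - 3.76 = 1.8299 eV

Ratio: KE₁/KE₂ = 7.4299/1.8299 = 4.0603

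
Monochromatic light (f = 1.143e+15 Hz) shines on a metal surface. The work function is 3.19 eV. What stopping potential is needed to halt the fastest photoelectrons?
1.5371 V

The stopping potential V_s satisfies: eV_s = KE_max

First, find KE_max using Einstein's equation:
E_photon = hf = (6.626×10⁻³⁴ J·s)(1.143e+15 Hz) = 4.7271 eV
KE_max = E_photon - φ = 4.7271 - 3.19 = 1.5371 eV

Since eV_s = KE_max:
V_s = KE_max/e = 1.5371 V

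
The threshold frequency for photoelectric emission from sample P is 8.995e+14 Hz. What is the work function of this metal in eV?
3.72 eV

At the threshold frequency, photon energy equals work function:
φ = hf₀

Calculating:
φ = (6.626×10⁻³⁴ J·s)(8.995e+14 Hz)
φ = 3.72 eV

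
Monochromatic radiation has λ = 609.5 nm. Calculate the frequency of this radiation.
4.9187e+14 Hz

Using the wave equation: c = fλ

Solving for frequency:
f = c/λ = (3×10⁸ m/s) / (609.5×10⁻⁹ m)
f = 4.9187e+14 Hz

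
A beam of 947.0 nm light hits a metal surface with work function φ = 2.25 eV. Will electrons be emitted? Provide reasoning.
No

For photoemission, the photon energy must exceed the work function.

Photon energy: E = hc/λ = 1.3092 eV
Work function: φ = 2.25 eV

Since E_photon (1.3092 eV) < φ (2.25 eV), photoemission will NOT occur.
The threshold wavelength is λ₀ = hc/φ = 551.0 nm.
Since 947.0 nm > 551.0 nm, the photons lack sufficient energy.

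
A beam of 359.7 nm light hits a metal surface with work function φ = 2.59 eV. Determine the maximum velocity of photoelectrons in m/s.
5.4902e+05 m/s

First, find the maximum kinetic energy:
E_photon = hc/λ = 3.4469 eV
KE_max = E_photon - φ = 3.4469 - 2.59 = 0.8569 eV

Convert to Joules: KE_max = 0.8569 × 1.602×10⁻¹⁹ J = 1.3729e-19 J

Then use KE = ½mv² to find velocity:
v = √(2·KE/m) = √(2 × 1.3729e-19 J / 9.109e-31 kg)
v = 5.4902e+05 m/s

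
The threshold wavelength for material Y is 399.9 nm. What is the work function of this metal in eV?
3.10 eV

At the threshold wavelength, photon energy equals work function:
φ = hc/λ₀

Calculating:
φ = (6.626×10⁻³⁴ J·s)(3×10⁸ m/s) / (399.9×10⁻⁹ m)
φ = 3.10 eV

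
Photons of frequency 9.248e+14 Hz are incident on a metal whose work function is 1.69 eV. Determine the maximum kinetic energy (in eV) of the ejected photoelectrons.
2.1347 eV

Using Einstein's photoelectric equation: KE_max = hf - φ

First, calculate the photon energy:
E_photon = hf = (6.626×10⁻³⁴ J·s)(9.248e+14 Hz)
E_photon = 3.8247 eV

Then, the maximum kinetic energy:
KE_max = E_photon - φ = 3.8247 eV - 1.69 eV = 2.1347 eV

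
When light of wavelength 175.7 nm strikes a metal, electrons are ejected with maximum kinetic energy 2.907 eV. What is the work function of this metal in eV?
4.15 eV

From Einstein's photoelectric equation: KE_max = hf - φ = hc/λ - φ

Rearranging for φ:
φ = hc/λ - KE_max

Calculate photon energy:
E_photon = hc/λ = 7.0566 eV

Therefore:
φ = 7.0566 - 2.907 = 4.15 eV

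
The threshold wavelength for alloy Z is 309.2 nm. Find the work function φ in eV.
4.01 eV

At the threshold wavelength, photon energy equals work function:
φ = hc/λ₀

Calculating:
φ = (6.626×10⁻³⁴ J·s)(3×10⁸ m/s) / (309.2×10⁻⁹ m)
φ = 4.01 eV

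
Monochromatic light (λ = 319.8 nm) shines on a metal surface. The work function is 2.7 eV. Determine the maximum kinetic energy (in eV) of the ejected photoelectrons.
1.1769 eV

Using Einstein's photoelectric equation: KE_max = hf - φ = hc/λ - φ

First, calculate the photon energy:
E_photon = hc/λ = (6.626×10⁻³⁴ J·s)(3×10⁸ m/s) / (319.8×10⁻⁹ m)
E_photon = 3.8769 eV

Then, the maximum kinetic energy:
KE_max = E_photon - φ = 3.8769 eV - 2.7 eV = 1.1769 eV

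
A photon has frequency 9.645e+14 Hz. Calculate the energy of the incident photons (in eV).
3.9889 eV

Using E = hf:

E = hf = (6.626×10⁻³⁴ J·s)(9.645e+14 Hz)
E = 3.9889 eV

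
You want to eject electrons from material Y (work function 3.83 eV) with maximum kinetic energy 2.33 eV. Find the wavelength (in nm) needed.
201.27 nm

From Einstein's equation: KE_max = hc/λ - φ

Rearranging for λ:
hc/λ = KE_max + φ
λ = hc/(KE_max + φ)

Required photon energy:
E_photon = KE_max + φ = 2.33 + 3.83 = 6.16 eV

Required wavelength:
λ = hc/E_photon = (6.626×10⁻³⁴)(3×10⁸) / (6.16 × 1.602×10⁻¹⁹)
λ = 201.27 nm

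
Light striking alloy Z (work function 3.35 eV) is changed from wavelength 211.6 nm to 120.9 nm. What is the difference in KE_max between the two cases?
4.3957 eV

Using Einstein's equation: KE_max = hc/λ - φ

For λ₁ = 211.6 nm:
KE₁ = hc/λ₁ - φ = 5.8594 - 3.35 = 2.5094 eV

For λ₂ = 120.9 nm:
KE₂ = hc/λ₂ - φ = 10.2551 - 3.35 = 6.9051 eV

Change in KE:
ΔKE = KE₂ - KE₁ = 6.9051 - 2.5094 = 4.3957 eV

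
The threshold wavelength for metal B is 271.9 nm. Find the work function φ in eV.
4.56 eV

At the threshold wavelength, photon energy equals work function:
φ = hc/λ₀

Calculating:
φ = (6.626×10⁻³⁴ J·s)(3×10⁸ m/s) / (271.9×10⁻⁹ m)
φ = 4.56 eV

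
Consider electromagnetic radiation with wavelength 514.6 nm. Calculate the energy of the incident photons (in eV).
2.4093 eV

Using E = hf = hc/λ:

E = hc/λ = (6.626×10⁻³⁴ J·s)(3×10⁸ m/s) / (514.6×10⁻⁹ m)
E = 2.4093 eV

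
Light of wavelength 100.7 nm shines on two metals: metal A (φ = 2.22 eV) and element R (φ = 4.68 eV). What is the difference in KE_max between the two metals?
2.4600 eV

Using KE_max = hc/λ - φ for each metal:

Photon energy: E = hc/λ = 12.3122 eV

For metal A (φ₁ = 2.22 eV):
KE₁ = E - φ₁ = 12.3122 - 2.22 = 10.0922 eV

For element R (φ₂ = 4.68 eV):
KE₂ = E - φ₂ = 12.3122 - 4.68 = 7.6322 eV

Difference:
ΔKE = KE₁ - KE₂ = 10.0922 - 7.6322 = 2.4600 eV

Note: The difference equals the difference in work functions: 4.68 - 2.22 = 2.46 eV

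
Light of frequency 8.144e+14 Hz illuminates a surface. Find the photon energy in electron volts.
3.3681 eV

Using E = hf:

E = hf = (6.626×10⁻³⁴ J·s)(8.144e+14 Hz)
E = 3.3681 eV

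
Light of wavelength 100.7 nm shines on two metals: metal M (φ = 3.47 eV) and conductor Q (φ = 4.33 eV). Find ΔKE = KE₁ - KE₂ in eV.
0.8600 eV

Using KE_max = hc/λ - φ for each metal:

Photon energy: E = hc/λ = 12.3122 eV

For metal M (φ₁ = 3.47 eV):
KE₁ = E - φ₁ = 12.3122 - 3.47 = 8.8422 eV

For conductor Q (φ₂ = 4.33 eV):
KE₂ = E - φ₂ = 12.3122 - 4.33 = 7.9822 eV

Difference:
ΔKE = KE₁ - KE₂ = 8.8422 - 7.9822 = 0.8600 eV

Note: The difference equals the difference in work functions: 4.33 - 3.47 = 0.86 eV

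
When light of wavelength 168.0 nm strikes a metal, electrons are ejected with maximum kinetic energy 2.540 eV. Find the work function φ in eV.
4.84 eV

From Einstein's photoelectric equation: KE_max = hf - φ = hc/λ - φ

Rearranging for φ:
φ = hc/λ - KE_max

Calculate photon energy:
E_photon = hc/λ = 7.3800 eV

Therefore:
φ = 7.3800 - 2.540 = 4.84 eV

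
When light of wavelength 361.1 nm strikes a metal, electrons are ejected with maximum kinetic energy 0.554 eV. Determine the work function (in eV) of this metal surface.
2.88 eV

From Einstein's photoelectric equation: KE_max = hf - φ = hc/λ - φ

Rearranging for φ:
φ = hc/λ - KE_max

Calculate photon energy:
E_photon = hc/λ = 3.4335 eV

Therefore:
φ = 3.4335 - 0.554 = 2.88 eV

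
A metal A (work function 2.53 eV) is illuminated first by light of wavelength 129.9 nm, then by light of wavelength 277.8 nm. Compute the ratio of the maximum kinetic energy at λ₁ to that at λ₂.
3.6287

Using Einstein's equation: KE_max = hc/λ - φ

For λ₁ = 129.9 nm:
E₁ = hc/λ₁ = 9.5446 eV
KE₁ = E₁ - φ = 9.5446 - 2.53 = 7.0146 eV

For λ₂ = 277.8 nm:
E₂ = hc/λ₂ = 4.4631 eV
KE₂ = E₂ - φ = 4.4631 - 2.53 = 1.9331 eV

Ratio: KE₁/KE₂ = 7.0146/1.9331 = 3.6287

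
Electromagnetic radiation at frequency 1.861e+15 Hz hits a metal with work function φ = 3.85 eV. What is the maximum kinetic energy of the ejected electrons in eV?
3.8465 eV

Using Einstein's photoelectric equation: KE_max = hf - φ

First, calculate the photon energy:
E_photon = hf = (6.626×10⁻³⁴ J·s)(1.861e+15 Hz)
E_photon = 7.6965 eV

Then, the maximum kinetic energy:
KE_max = E_photon - φ = 7.6965 eV - 3.85 eV = 3.8465 eV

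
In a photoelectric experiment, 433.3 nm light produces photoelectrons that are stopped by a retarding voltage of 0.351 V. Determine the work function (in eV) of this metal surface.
2.51 eV

The stopping potential gives the maximum kinetic energy: KE_max = eV_s = 0.351 eV

From Einstein's photoelectric equation: KE_max = hc/λ - φ
Rearranging: φ = hc/λ - KE_max

Calculate photon energy:
E_photon = hc/λ = (6.626×10⁻³⁴ J·s)(3×10⁸ m/s) / (433.3×10⁻⁹ m) = 2.8614 eV

Therefore:
φ = 2.8614 - 0.351 = 2.51 eV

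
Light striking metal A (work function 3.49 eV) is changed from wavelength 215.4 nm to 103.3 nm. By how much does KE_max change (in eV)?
6.2463 eV

Using Einstein's equation: KE_max = hc/λ - φ

For λ₁ = 215.4 nm:
KE₁ = hc/λ₁ - φ = 5.7560 - 3.49 = 2.2660 eV

For λ₂ = 103.3 nm:
KE₂ = hc/λ₂ - φ = 12.0023 - 3.49 = 8.5123 eV

Change in KE:
ΔKE = KE₂ - KE₁ = 8.5123 - 2.2660 = 6.2463 eV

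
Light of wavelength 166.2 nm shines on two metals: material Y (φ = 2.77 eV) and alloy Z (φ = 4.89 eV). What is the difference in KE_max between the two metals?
2.1200 eV

Using KE_max = hc/λ - φ for each metal:

Photon energy: E = hc/λ = 7.4599 eV

For material Y (φ₁ = 2.77 eV):
KE₁ = E - φ₁ = 7.4599 - 2.77 = 4.6899 eV

For alloy Z (φ₂ = 4.89 eV):
KE₂ = E - φ₂ = 7.4599 - 4.89 = 2.5699 eV

Difference:
ΔKE = KE₁ - KE₂ = 4.6899 - 2.5699 = 2.1200 eV

Note: The difference equals the difference in work functions: 4.89 - 2.77 = 2.12 eV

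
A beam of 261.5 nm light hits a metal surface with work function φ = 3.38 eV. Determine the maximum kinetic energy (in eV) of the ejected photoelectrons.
1.3613 eV

Using Einstein's photoelectric equation: KE_max = hf - φ = hc/λ - φ

First, calculate the photon energy:
E_photon = hc/λ = (6.626×10⁻³⁴ J·s)(3×10⁸ m/s) / (261.5×10⁻⁹ m)
E_photon = 4.7413 eV

Then, the maximum kinetic energy:
KE_max = E_photon - φ = 4.7413 eV - 3.38 eV = 1.3613 eV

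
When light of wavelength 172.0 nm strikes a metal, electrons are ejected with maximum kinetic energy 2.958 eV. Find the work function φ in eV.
4.25 eV

From Einstein's photoelectric equation: KE_max = hf - φ = hc/λ - φ

Rearranging for φ:
φ = hc/λ - KE_max

Calculate photon energy:
E_photon = hc/λ = 7.2084 eV

Therefore:
φ = 7.2084 - 2.958 = 4.25 eV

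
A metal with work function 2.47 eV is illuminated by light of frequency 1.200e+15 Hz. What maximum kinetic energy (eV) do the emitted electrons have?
2.4928 eV

Using Einstein's photoelectric equation: KE_max = hf - φ

First, calculate the photon energy:
E_photon = hf = (6.626×10⁻³⁴ J·s)(1.200e+15 Hz)
E_photon = 4.9628 eV

Then, the maximum kinetic energy:
KE_max = E_photon - φ = 4.9628 eV - 2.47 eV = 2.4928 eV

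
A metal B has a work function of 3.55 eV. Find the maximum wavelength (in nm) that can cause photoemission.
349.25 nm

The threshold wavelength is when the photon energy equals the work function:
hc/λ₀ = φ

Solving for λ₀:
λ₀ = hc/φ = (6.626×10⁻³⁴ J·s)(3×10⁸ m/s) / (3.55 eV × 1.602×10⁻¹⁹ J/eV)
λ₀ = 349.25 nm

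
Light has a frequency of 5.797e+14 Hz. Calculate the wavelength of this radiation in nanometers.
517.15 nm

Using the wave equation: c = fλ

Solving for wavelength:
λ = c/f = (3×10⁸ m/s) / (5.797e+14 Hz)
λ = 517.15 nm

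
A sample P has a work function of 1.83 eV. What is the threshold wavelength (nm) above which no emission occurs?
677.51 nm

The threshold wavelength is when the photon energy equals the work function:
hc/λ₀ = φ

Solving for λ₀:
λ₀ = hc/φ = (6.626×10⁻³⁴ J·s)(3×10⁸ m/s) / (1.83 eV × 1.602×10⁻¹⁹ J/eV)
λ₀ = 677.51 nm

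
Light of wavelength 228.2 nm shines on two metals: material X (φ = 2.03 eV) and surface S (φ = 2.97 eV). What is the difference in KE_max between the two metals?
0.9400 eV

Using KE_max = hc/λ - φ for each metal:

Photon energy: E = hc/λ = 5.4331 eV

For material X (φ₁ = 2.03 eV):
KE₁ = E - φ₁ = 5.4331 - 2.03 = 3.4031 eV

For surface S (φ₂ = 2.97 eV):
KE₂ = E - φ₂ = 5.4331 - 2.97 = 2.4631 eV

Difference:
ΔKE = KE₁ - KE₂ = 3.4031 - 2.4631 = 0.9400 eV

Note: The difference equals the difference in work functions: 2.97 - 2.03 = 0.94 eV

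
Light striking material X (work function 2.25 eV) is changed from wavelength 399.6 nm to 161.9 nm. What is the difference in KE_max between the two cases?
4.5554 eV

Using Einstein's equation: KE_max = hc/λ - φ

For λ₁ = 399.6 nm:
KE₁ = hc/λ₁ - φ = 3.1027 - 2.25 = 0.8527 eV

For λ₂ = 161.9 nm:
KE₂ = hc/λ₂ - φ = 7.6581 - 2.25 = 5.4081 eV

Change in KE:
ΔKE = KE₂ - KE₁ = 5.4081 - 0.8527 = 4.5554 eV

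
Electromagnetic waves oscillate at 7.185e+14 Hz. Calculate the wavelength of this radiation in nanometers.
417.25 nm

Using the wave equation: c = fλ

Solving for wavelength:
λ = c/f = (3×10⁸ m/s) / (7.185e+14 Hz)
λ = 417.25 nm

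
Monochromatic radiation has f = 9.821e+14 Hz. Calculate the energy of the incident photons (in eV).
4.0616 eV

Using E = hf:

E = hf = (6.626×10⁻³⁴ J·s)(9.821e+14 Hz)
E = 4.0616 eV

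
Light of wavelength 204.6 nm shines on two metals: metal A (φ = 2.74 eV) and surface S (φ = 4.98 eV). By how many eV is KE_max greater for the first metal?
2.2400 eV

Using KE_max = hc/λ - φ for each metal:

Photon energy: E = hc/λ = 6.0598 eV

For metal A (φ₁ = 2.74 eV):
KE₁ = E - φ₁ = 6.0598 - 2.74 = 3.3198 eV

For surface S (φ₂ = 4.98 eV):
KE₂ = E - φ₂ = 6.0598 - 4.98 = 1.0798 eV

Difference:
ΔKE = KE₁ - KE₂ = 3.3198 - 1.0798 = 2.2400 eV

Note: The difference equals the difference in work functions: 4.98 - 2.74 = 2.24 eV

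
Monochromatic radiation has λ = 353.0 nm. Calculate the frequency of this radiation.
8.4927e+14 Hz

Using the wave equation: c = fλ

Solving for frequency:
f = c/λ = (3×10⁸ m/s) / (353.0×10⁻⁹ m)
f = 8.4927e+14 Hz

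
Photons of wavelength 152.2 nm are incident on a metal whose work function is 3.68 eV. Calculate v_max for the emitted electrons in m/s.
1.2534e+06 m/s

First, find the maximum kinetic energy:
E_photon = hc/λ = 8.1461 eV
KE_max = E_photon - φ = 8.1461 - 3.68 = 4.4661 eV

Convert to Joules: KE_max = 4.4661 × 1.602×10⁻¹⁹ J = 7.1555e-19 J

Then use KE = ½mv² to find velocity:
v = √(2·KE/m) = √(2 × 7.1555e-19 J / 9.109e-31 kg)
v = 1.2534e+06 m/s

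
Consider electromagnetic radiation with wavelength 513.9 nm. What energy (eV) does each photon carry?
2.4126 eV

Using E = hf = hc/λ:

E = hc/λ = (6.626×10⁻³⁴ J·s)(3×10⁸ m/s) / (513.9×10⁻⁹ m)
E = 2.4126 eV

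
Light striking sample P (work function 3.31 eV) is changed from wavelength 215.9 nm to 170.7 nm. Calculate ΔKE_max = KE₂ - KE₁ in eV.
1.5206 eV

Using Einstein's equation: KE_max = hc/λ - φ

For λ₁ = 215.9 nm:
KE₁ = hc/λ₁ - φ = 5.7427 - 3.31 = 2.4327 eV

For λ₂ = 170.7 nm:
KE₂ = hc/λ₂ - φ = 7.2633 - 3.31 = 3.9533 eV

Change in KE:
ΔKE = KE₂ - KE₁ = 3.9533 - 2.4327 = 1.5206 eV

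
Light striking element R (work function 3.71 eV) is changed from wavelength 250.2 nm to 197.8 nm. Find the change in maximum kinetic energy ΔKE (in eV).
1.3128 eV

Using Einstein's equation: KE_max = hc/λ - φ

For λ₁ = 250.2 nm:
KE₁ = hc/λ₁ - φ = 4.9554 - 3.71 = 1.2454 eV

For λ₂ = 197.8 nm:
KE₂ = hc/λ₂ - φ = 6.2682 - 3.71 = 2.5582 eV

Change in KE:
ΔKE = KE₂ - KE₁ = 2.5582 - 1.2454 = 1.3128 eV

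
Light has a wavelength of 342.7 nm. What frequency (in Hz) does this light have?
8.7480e+14 Hz

Using the wave equation: c = fλ

Solving for frequency:
f = c/λ = (3×10⁸ m/s) / (342.7×10⁻⁹ m)
f = 8.7480e+14 Hz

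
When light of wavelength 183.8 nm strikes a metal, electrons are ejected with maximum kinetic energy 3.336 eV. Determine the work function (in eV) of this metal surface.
3.41 eV

From Einstein's photoelectric equation: KE_max = hf - φ = hc/λ - φ

Rearranging for φ:
φ = hc/λ - KE_max

Calculate photon energy:
E_photon = hc/λ = 6.7456 eV

Therefore:
φ = 6.7456 - 3.336 = 3.41 eV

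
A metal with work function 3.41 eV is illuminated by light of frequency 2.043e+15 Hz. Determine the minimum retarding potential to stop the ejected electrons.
5.0392 V

The stopping potential V_s satisfies: eV_s = KE_max

First, find KE_max using Einstein's equation:
E_photon = hf = (6.626×10⁻³⁴ J·s)(2.043e+15 Hz) = 8.4492 eV
KE_max = E_photon - φ = 8.4492 - 3.41 = 5.0392 eV

Since eV_s = KE_max:
V_s = KE_max/e = 5.0392 V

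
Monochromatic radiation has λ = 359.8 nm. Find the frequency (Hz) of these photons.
8.3322e+14 Hz

Using the wave equation: c = fλ

Solving for frequency:
f = c/λ = (3×10⁸ m/s) / (359.8×10⁻⁹ m)
f = 8.3322e+14 Hz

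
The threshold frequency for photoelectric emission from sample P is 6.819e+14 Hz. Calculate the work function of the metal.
2.82 eV

At the threshold frequency, photon energy equals work function:
φ = hf₀

Calculating:
φ = (6.626×10⁻³⁴ J·s)(6.819e+14 Hz)
φ = 2.82 eV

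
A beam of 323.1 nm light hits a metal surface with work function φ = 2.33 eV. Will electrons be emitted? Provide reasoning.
Yes

For photoemission, the photon energy must exceed the work function.

Photon energy: E = hc/λ = 3.8373 eV
Work function: φ = 2.33 eV

Since E_photon (3.8373 eV) > φ (2.33 eV), photoemission WILL occur.
The threshold wavelength is λ₀ = hc/φ = 532.1 nm.
Since 323.1 nm < 532.1 nm, the light has sufficient energy.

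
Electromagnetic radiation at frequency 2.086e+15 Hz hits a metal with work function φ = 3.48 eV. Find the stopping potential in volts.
5.1470 V

The stopping potential V_s satisfies: eV_s = KE_max

First, find KE_max using Einstein's equation:
E_photon = hf = (6.626×10⁻³⁴ J·s)(2.086e+15 Hz) = 8.6270 eV
KE_max = E_photon - φ = 8.6270 - 3.48 = 5.1470 eV

Since eV_s = KE_max:
V_s = KE_max/e = 5.1470 V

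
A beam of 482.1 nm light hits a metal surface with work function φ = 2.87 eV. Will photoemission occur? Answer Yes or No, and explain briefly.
No

For photoemission, the photon energy must exceed the work function.

Photon energy: E = hc/λ = 2.5718 eV
Work function: φ = 2.87 eV

Since E_photon (2.5718 eV) < φ (2.87 eV), photoemission will NOT occur.
The threshold wavelength is λ₀ = hc/φ = 432.0 nm.
Since 482.1 nm > 432.0 nm, the photons lack sufficient energy.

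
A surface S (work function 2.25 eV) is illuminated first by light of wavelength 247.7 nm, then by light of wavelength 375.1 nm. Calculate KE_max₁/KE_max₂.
2.6109

Using Einstein's equation: KE_max = hc/λ - φ

For λ₁ = 247.7 nm:
E₁ = hc/λ₁ = 5.0054 eV
KE₁ = E₁ - φ = 5.0054 - 2.25 = 2.7554 eV

For λ₂ = 375.1 nm:
E₂ = hc/λ₂ = 3.3054 eV
KE₂ = E₂ - φ = 3.3054 - 2.25 = 1.0554 eV

Ratio: KE₁/KE₂ = 2.7554/1.0554 = 2.6109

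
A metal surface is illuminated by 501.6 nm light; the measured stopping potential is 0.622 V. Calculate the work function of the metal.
1.85 eV

The stopping potential gives the maximum kinetic energy: KE_max = eV_s = 0.622 eV

From Einstein's photoelectric equation: KE_max = hc/λ - φ
Rearranging: φ = hc/λ - KE_max

Calculate photon energy:
E_photon = hc/λ = (6.626×10⁻³⁴ J·s)(3×10⁸ m/s) / (501.6×10⁻⁹ m) = 2.4718 eV

Therefore:
φ = 2.4718 - 0.622 = 1.85 eV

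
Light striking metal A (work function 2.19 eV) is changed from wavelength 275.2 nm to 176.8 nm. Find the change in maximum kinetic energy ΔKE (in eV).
2.5074 eV

Using Einstein's equation: KE_max = hc/λ - φ

For λ₁ = 275.2 nm:
KE₁ = hc/λ₁ - φ = 4.5052 - 2.19 = 2.3152 eV

For λ₂ = 176.8 nm:
KE₂ = hc/λ₂ - φ = 7.0127 - 2.19 = 4.8227 eV

Change in KE:
ΔKE = KE₂ - KE₁ = 4.8227 - 2.3152 = 2.5074 eV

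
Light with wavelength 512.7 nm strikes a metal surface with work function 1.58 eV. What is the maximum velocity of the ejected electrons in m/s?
5.4302e+05 m/s

First, find the maximum kinetic energy:
E_photon = hc/λ = 2.4183 eV
KE_max = E_photon - φ = 2.4183 - 1.58 = 0.8383 eV

Convert to Joules: KE_max = 0.8383 × 1.602×10⁻¹⁹ J = 1.3430e-19 J

Then use KE = ½mv² to find velocity:
v = √(2·KE/m) = √(2 × 1.3430e-19 J / 9.109e-31 kg)
v = 5.4302e+05 m/s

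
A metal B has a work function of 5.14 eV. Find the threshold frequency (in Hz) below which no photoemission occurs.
1.2428e+15 Hz

The threshold frequency is when the photon energy equals the work function:
hf₀ = φ

Solving for f₀:
f₀ = φ/h = (5.14 eV × 1.602×10⁻¹⁹ J/eV) / (6.626×10⁻³⁴ J·s)
f₀ = 1.2428e+15 Hz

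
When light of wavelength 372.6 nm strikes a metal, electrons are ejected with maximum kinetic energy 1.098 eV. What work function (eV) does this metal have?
2.23 eV

From Einstein's photoelectric equation: KE_max = hf - φ = hc/λ - φ

Rearranging for φ:
φ = hc/λ - KE_max

Calculate photon energy:
E_photon = hc/λ = 3.3275 eV

Therefore:
φ = 3.3275 - 1.098 = 2.23 eV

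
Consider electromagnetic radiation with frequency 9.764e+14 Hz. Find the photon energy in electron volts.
4.0381 eV

Using E = hf:

E = hf = (6.626×10⁻³⁴ J·s)(9.764e+14 Hz)
E = 4.0381 eV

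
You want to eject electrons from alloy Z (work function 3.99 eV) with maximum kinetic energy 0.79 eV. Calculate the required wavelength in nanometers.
259.38 nm

From Einstein's equation: KE_max = hc/λ - φ

Rearranging for λ:
hc/λ = KE_max + φ
λ = hc/(KE_max + φ)

Required photon energy:
E_photon = KE_max + φ = 0.79 + 3.99 = 4.78 eV

Required wavelength:
λ = hc/E_photon = (6.626×10⁻³⁴)(3×10⁸) / (4.78 × 1.602×10⁻¹⁹)
λ = 259.38 nm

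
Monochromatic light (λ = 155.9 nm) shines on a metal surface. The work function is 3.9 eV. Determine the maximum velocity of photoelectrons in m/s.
1.1940e+06 m/s

First, find the maximum kinetic energy:
E_photon = hc/λ = 7.9528 eV
KE_max = E_photon - φ = 7.9528 - 3.9 = 4.0528 eV

Convert to Joules: KE_max = 4.0528 × 1.602×10⁻¹⁹ J = 6.4933e-19 J

Then use KE = ½mv² to find velocity:
v = √(2·KE/m) = √(2 × 6.4933e-19 J / 9.109e-31 kg)
v = 1.1940e+06 m/s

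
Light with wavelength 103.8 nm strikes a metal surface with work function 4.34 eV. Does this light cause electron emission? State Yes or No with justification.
Yes

For photoemission, the photon energy must exceed the work function.

Photon energy: E = hc/λ = 11.9445 eV
Work function: φ = 4.34 eV

Since E_photon (11.9445 eV) > φ (4.34 eV), photoemission WILL occur.
The threshold wavelength is λ₀ = hc/φ = 285.7 nm.
Since 103.8 nm < 285.7 nm, the light has sufficient energy.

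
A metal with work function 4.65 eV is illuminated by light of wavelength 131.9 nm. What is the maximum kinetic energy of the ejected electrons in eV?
4.7499 eV

Using Einstein's photoelectric equation: KE_max = hf - φ = hc/λ - φ

First, calculate the photon energy:
E_photon = hc/λ = (6.626×10⁻³⁴ J·s)(3×10⁸ m/s) / (131.9×10⁻⁹ m)
E_photon = 9.3999 eV

Then, the maximum kinetic energy:
KE_max = E_photon - φ = 9.3999 eV - 4.65 eV = 4.7499 eV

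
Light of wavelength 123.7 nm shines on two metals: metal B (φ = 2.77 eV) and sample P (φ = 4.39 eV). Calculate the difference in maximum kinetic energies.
1.6200 eV

Using KE_max = hc/λ - φ for each metal:

Photon energy: E = hc/λ = 10.0230 eV

For metal B (φ₁ = 2.77 eV):
KE₁ = E - φ₁ = 10.0230 - 2.77 = 7.2530 eV

For sample P (φ₂ = 4.39 eV):
KE₂ = E - φ₂ = 10.0230 - 4.39 = 5.6330 eV

Difference:
ΔKE = KE₁ - KE₂ = 7.2530 - 5.6330 = 1.6200 eV

Note: The difference equals the difference in work functions: 4.39 - 2.77 = 1.62 eV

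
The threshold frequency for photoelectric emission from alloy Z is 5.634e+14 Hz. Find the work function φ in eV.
2.33 eV

At the threshold frequency, photon energy equals work function:
φ = hf₀

Calculating:
φ = (6.626×10⁻³⁴ J·s)(5.634e+14 Hz)
φ = 2.33 eV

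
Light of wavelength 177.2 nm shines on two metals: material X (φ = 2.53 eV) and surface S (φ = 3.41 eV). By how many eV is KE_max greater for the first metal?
0.8800 eV

Using KE_max = hc/λ - φ for each metal:

Photon energy: E = hc/λ = 6.9969 eV

For material X (φ₁ = 2.53 eV):
KE₁ = E - φ₁ = 6.9969 - 2.53 = 4.4669 eV

For surface S (φ₂ = 3.41 eV):
KE₂ = E - φ₂ = 6.9969 - 3.41 = 3.5869 eV

Difference:
ΔKE = KE₁ - KE₂ = 4.4669 - 3.5869 = 0.8800 eV

Note: The difference equals the difference in work functions: 3.41 - 2.53 = 0.88 eV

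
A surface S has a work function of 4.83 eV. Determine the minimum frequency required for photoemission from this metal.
1.1679e+15 Hz

The threshold frequency is when the photon energy equals the work function:
hf₀ = φ

Solving for f₀:
f₀ = φ/h = (4.83 eV × 1.602×10⁻¹⁹ J/eV) / (6.626×10⁻³⁴ J·s)
f₀ = 1.1679e+15 Hz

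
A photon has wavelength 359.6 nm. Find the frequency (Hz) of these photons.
8.3368e+14 Hz

Using the wave equation: c = fλ

Solving for frequency:
f = c/λ = (3×10⁸ m/s) / (359.6×10⁻⁹ m)
f = 8.3368e+14 Hz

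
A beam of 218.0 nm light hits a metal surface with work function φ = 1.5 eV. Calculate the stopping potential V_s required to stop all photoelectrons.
4.1873 V

The stopping potential V_s satisfies: eV_s = KE_max

First, find KE_max using Einstein's equation:
E_photon = hc/λ = 5.6873 eV
KE_max = E_photon - φ = 5.6873 - 1.5 = 4.1873 eV

Since eV_s = KE_max:
V_s = KE_max/e = 4.1873 V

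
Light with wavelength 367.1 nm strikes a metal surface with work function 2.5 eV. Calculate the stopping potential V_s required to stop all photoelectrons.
0.8774 V

The stopping potential V_s satisfies: eV_s = KE_max

First, find KE_max using Einstein's equation:
E_photon = hc/λ = 3.3774 eV
KE_max = E_photon - φ = 3.3774 - 2.5 = 0.8774 eV

Since eV_s = KE_max:
V_s = KE_max/e = 0.8774 V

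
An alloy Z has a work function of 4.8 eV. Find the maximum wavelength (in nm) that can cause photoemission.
258.30 nm

The threshold wavelength is when the photon energy equals the work function:
hc/λ₀ = φ

Solving for λ₀:
λ₀ = hc/φ = (6.626×10⁻³⁴ J·s)(3×10⁸ m/s) / (4.8 eV × 1.602×10⁻¹⁹ J/eV)
λ₀ = 258.30 nm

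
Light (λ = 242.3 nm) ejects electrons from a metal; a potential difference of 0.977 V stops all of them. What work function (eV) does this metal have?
4.14 eV

The stopping potential gives the maximum kinetic energy: KE_max = eV_s = 0.977 eV

From Einstein's photoelectric equation: KE_max = hc/λ - φ
Rearranging: φ = hc/λ - KE_max

Calculate photon energy:
E_photon = hc/λ = (6.626×10⁻³⁴ J·s)(3×10⁸ m/s) / (242.3×10⁻⁹ m) = 5.1170 eV

Therefore:
φ = 5.1170 - 0.977 = 4.14 eV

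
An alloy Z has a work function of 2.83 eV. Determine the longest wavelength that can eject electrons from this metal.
438.11 nm

The threshold wavelength is when the photon energy equals the work function:
hc/λ₀ = φ

Solving for λ₀:
λ₀ = hc/φ = (6.626×10⁻³⁴ J·s)(3×10⁸ m/s) / (2.83 eV × 1.602×10⁻¹⁹ J/eV)
λ₀ = 438.11 nm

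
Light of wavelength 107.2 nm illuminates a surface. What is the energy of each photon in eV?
11.5657 eV

Using E = hf = hc/λ:

E = hc/λ = (6.626×10⁻³⁴ J·s)(3×10⁸ m/s) / (107.2×10⁻⁹ m)
E = 11.5657 eV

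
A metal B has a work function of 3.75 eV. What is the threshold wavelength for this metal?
330.62 nm

The threshold wavelength is when the photon energy equals the work function:
hc/λ₀ = φ

Solving for λ₀:
λ₀ = hc/φ = (6.626×10⁻³⁴ J·s)(3×10⁸ m/s) / (3.75 eV × 1.602×10⁻¹⁹ J/eV)
λ₀ = 330.62 nm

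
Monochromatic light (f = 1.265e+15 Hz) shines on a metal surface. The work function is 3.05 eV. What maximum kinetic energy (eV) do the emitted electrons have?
2.1816 eV

Using Einstein's photoelectric equation: KE_max = hf - φ

First, calculate the photon energy:
E_photon = hf = (6.626×10⁻³⁴ J·s)(1.265e+15 Hz)
E_photon = 5.2316 eV

Then, the maximum kinetic energy:
KE_max = E_photon - φ = 5.2316 eV - 3.05 eV = 2.1816 eV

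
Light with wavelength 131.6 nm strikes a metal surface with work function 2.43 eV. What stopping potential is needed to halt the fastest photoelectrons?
6.9913 V

The stopping potential V_s satisfies: eV_s = KE_max

First, find KE_max using Einstein's equation:
E_photon = hc/λ = 9.4213 eV
KE_max = E_photon - φ = 9.4213 - 2.43 = 6.9913 eV

Since eV_s = KE_max:
V_s = KE_max/e = 6.9913 V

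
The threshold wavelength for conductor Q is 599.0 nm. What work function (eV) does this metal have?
2.07 eV

At the threshold wavelength, photon energy equals work function:
φ = hc/λ₀

Calculating:
φ = (6.626×10⁻³⁴ J·s)(3×10⁸ m/s) / (599.0×10⁻⁹ m)
φ = 2.07 eV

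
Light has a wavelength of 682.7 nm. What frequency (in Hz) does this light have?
4.3913e+14 Hz

Using the wave equation: c = fλ

Solving for frequency:
f = c/λ = (3×10⁸ m/s) / (682.7×10⁻⁹ m)
f = 4.3913e+14 Hz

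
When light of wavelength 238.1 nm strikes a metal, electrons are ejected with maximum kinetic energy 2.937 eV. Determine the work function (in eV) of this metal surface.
2.27 eV

From Einstein's photoelectric equation: KE_max = hf - φ = hc/λ - φ

Rearranging for φ:
φ = hc/λ - KE_max

Calculate photon energy:
E_photon = hc/λ = 5.2072 eV

Therefore:
φ = 5.2072 - 2.937 = 2.27 eV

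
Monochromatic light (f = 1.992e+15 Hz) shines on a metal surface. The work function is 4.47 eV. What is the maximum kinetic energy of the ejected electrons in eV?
3.7683 eV

Using Einstein's photoelectric equation: KE_max = hf - φ

First, calculate the photon energy:
E_photon = hf = (6.626×10⁻³⁴ J·s)(1.992e+15 Hz)
E_photon = 8.2383 eV

Then, the maximum kinetic energy:
KE_max = E_photon - φ = 8.2383 eV - 4.47 eV = 3.7683 eV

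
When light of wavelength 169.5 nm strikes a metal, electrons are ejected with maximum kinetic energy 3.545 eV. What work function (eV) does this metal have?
3.77 eV

From Einstein's photoelectric equation: KE_max = hf - φ = hc/λ - φ

Rearranging for φ:
φ = hc/λ - KE_max

Calculate photon energy:
E_photon = hc/λ = 7.3147 eV

Therefore:
φ = 7.3147 - 3.545 = 3.77 eV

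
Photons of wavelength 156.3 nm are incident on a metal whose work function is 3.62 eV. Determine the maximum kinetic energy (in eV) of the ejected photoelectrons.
4.3125 eV

Using Einstein's photoelectric equation: KE_max = hf - φ = hc/λ - φ

First, calculate the photon energy:
E_photon = hc/λ = (6.626×10⁻³⁴ J·s)(3×10⁸ m/s) / (156.3×10⁻⁹ m)
E_photon = 7.9325 eV

Then, the maximum kinetic energy:
KE_max = E_photon - φ = 7.9325 eV - 3.62 eV = 4.3125 eV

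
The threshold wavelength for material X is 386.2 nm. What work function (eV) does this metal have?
3.21 eV

At the threshold wavelength, photon energy equals work function:
φ = hc/λ₀

Calculating:
φ = (6.626×10⁻³⁴ J·s)(3×10⁸ m/s) / (386.2×10⁻⁹ m)
φ = 3.21 eV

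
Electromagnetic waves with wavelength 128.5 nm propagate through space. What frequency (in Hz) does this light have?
2.3330e+15 Hz

Using the wave equation: c = fλ

Solving for frequency:
f = c/λ = (3×10⁸ m/s) / (128.5×10⁻⁹ m)
f = 2.3330e+15 Hz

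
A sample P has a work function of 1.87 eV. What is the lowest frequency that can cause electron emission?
4.5216e+14 Hz

The threshold frequency is when the photon energy equals the work function:
hf₀ = φ

Solving for f₀:
f₀ = φ/h = (1.87 eV × 1.602×10⁻¹⁹ J/eV) / (6.626×10⁻³⁴ J·s)
f₀ = 4.5216e+14 Hz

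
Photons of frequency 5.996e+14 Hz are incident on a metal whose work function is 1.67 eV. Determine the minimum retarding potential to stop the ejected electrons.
0.8097 V

The stopping potential V_s satisfies: eV_s = KE_max

First, find KE_max using Einstein's equation:
E_photon = hf = (6.626×10⁻³⁴ J·s)(5.996e+14 Hz) = 2.4797 eV
KE_max = E_photon - φ = 2.4797 - 1.67 = 0.8097 eV

Since eV_s = KE_max:
V_s = KE_max/e = 0.8097 V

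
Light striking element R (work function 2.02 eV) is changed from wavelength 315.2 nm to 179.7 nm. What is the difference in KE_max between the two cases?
2.9660 eV

Using Einstein's equation: KE_max = hc/λ - φ

For λ₁ = 315.2 nm:
KE₁ = hc/λ₁ - φ = 3.9335 - 2.02 = 1.9135 eV

For λ₂ = 179.7 nm:
KE₂ = hc/λ₂ - φ = 6.8995 - 2.02 = 4.8795 eV

Change in KE:
ΔKE = KE₂ - KE₁ = 4.8795 - 1.9135 = 2.9660 eV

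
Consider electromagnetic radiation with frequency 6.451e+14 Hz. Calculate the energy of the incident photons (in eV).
2.6679 eV

Using E = hf:

E = hf = (6.626×10⁻³⁴ J·s)(6.451e+14 Hz)
E = 2.6679 eV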